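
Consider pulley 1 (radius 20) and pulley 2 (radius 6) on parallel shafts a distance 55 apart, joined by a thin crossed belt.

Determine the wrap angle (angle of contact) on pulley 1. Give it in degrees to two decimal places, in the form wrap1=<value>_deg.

wrap1=236.42_deg

crossed belt: β = asin((r1+r2)/C) = asin(26/55) = 28.2115°
wrap1 = wrap2 = π + 2β = 236.4230°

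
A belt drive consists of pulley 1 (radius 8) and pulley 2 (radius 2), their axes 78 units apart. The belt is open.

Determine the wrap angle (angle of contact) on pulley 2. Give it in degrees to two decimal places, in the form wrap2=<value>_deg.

open belt: β = asin((r2−r1)/C) = asin(-6/78) = -4.4117°
wrap1 = π − 2β = 188.8235°
wrap2 = π + 2β = 171.1765°

wrap2=171.18_deg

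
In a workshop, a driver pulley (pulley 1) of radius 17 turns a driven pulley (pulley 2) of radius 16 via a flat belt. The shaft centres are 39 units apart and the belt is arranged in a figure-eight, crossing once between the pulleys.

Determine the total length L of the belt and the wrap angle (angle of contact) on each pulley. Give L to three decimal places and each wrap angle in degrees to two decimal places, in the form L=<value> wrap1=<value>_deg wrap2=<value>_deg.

crossed belt: β = asin((r1+r2)/C) = asin(33/39) = 57.7958°
wrap1 = wrap2 = π + 2β = 295.5915°
tangent length = C·cosβ = 20.7846
L = (r1+r2)·wrap + 2·C·cosβ = 33·5.1590 + 2·20.7846 = 211.8177

L=211.818 wrap1=295.59_deg wrap2=295.59_deg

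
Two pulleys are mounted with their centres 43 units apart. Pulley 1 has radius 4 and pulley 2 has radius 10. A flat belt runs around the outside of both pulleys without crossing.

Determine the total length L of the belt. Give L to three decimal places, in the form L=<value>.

L=130.821

open belt: β = asin((r2−r1)/C) = asin(6/43) = 8.0209°
wrap1 = π − 2β = 163.9581°
wrap2 = π + 2β = 196.0419°
tangent length = C·cosβ = 42.5793
L = r1·wrap1 + r2·wrap2 + 2·C·cosβ = 4·2.8616 + 10·3.4216 + 2·42.5793 = 130.8209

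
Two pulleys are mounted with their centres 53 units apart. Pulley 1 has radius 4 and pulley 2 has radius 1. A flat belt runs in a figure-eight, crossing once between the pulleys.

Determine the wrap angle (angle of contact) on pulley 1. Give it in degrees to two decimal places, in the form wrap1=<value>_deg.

wrap1=190.83_deg

crossed belt: β = asin((r1+r2)/C) = asin(5/53) = 5.4133°
wrap1 = wrap2 = π + 2β = 190.8266°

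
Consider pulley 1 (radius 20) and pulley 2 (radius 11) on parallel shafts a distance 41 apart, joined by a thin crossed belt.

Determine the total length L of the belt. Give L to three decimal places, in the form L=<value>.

L=204.209

crossed belt: β = asin((r1+r2)/C) = asin(31/41) = 49.1214°
wrap1 = wrap2 = π + 2β = 278.2427°
tangent length = C·cosβ = 26.8328
L = (r1+r2)·wrap + 2·C·cosβ = 31·4.8563 + 2·26.8328 = 204.2094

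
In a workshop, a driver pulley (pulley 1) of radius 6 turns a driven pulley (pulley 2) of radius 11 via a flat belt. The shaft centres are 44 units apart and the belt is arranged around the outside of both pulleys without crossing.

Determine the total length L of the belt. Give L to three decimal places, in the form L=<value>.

open belt: β = asin((r2−r1)/C) = asin(5/44) = 6.5250°
wrap1 = π − 2β = 166.9500°
wrap2 = π + 2β = 193.0500°
tangent length = C·cosβ = 43.7150
L = r1·wrap1 + r2·wrap2 + 2·C·cosβ = 6·2.9138 + 11·3.3694 + 2·43.7150 = 141.9759

L=141.976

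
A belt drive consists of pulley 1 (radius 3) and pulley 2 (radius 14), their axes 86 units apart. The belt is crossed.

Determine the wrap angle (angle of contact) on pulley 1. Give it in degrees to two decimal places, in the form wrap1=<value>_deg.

wrap1=202.80_deg

crossed belt: β = asin((r1+r2)/C) = asin(17/86) = 11.4010°
wrap1 = wrap2 = π + 2β = 202.8020°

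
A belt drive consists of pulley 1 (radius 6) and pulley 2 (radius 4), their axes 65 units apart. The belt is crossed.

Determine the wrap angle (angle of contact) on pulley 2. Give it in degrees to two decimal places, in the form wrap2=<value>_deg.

crossed belt: β = asin((r1+r2)/C) = asin(10/65) = 8.8499°
wrap1 = wrap2 = π + 2β = 197.6998°

wrap2=197.70_deg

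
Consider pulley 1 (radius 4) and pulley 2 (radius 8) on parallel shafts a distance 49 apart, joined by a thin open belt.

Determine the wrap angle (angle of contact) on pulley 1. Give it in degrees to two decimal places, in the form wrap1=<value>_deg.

open belt: β = asin((r2−r1)/C) = asin(4/49) = 4.6824°
wrap1 = π − 2β = 170.6352°
wrap2 = π + 2β = 189.3648°

wrap1=170.64_deg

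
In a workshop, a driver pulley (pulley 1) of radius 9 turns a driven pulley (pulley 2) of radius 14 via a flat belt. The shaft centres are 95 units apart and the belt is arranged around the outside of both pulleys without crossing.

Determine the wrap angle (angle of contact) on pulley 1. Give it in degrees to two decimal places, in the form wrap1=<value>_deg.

wrap1=173.97_deg

open belt: β = asin((r2−r1)/C) = asin(5/95) = 3.0170°
wrap1 = π − 2β = 173.9661°
wrap2 = π + 2β = 186.0339°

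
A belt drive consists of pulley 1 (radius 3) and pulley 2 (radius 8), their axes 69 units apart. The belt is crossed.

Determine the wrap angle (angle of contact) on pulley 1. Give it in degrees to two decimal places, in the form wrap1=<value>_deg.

wrap1=198.35_deg

crossed belt: β = asin((r1+r2)/C) = asin(11/69) = 9.1732°
wrap1 = wrap2 = π + 2β = 198.3465°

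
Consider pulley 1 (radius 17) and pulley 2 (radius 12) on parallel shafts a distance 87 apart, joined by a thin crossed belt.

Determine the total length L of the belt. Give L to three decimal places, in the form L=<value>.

crossed belt: β = asin((r1+r2)/C) = asin(29/87) = 19.4712°
wrap1 = wrap2 = π + 2β = 218.9424°
tangent length = C·cosβ = 82.0244
L = (r1+r2)·wrap + 2·C·cosβ = 29·3.8213 + 2·82.0244 = 274.8655

L=274.866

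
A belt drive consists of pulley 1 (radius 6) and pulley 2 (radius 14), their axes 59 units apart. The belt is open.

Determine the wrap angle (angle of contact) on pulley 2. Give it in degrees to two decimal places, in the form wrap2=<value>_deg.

wrap2=195.59_deg

open belt: β = asin((r2−r1)/C) = asin(8/59) = 7.7929°
wrap1 = π − 2β = 164.4142°
wrap2 = π + 2β = 195.5858°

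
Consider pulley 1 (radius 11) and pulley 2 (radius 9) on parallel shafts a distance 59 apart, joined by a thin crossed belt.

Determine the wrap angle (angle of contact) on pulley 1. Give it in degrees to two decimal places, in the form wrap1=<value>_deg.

crossed belt: β = asin((r1+r2)/C) = asin(20/59) = 19.8149°
wrap1 = wrap2 = π + 2β = 219.6299°

wrap1=219.63_deg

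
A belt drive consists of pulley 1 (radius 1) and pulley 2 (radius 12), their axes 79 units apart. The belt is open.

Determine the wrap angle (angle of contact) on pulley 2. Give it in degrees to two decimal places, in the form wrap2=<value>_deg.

wrap2=196.01_deg

open belt: β = asin((r2−r1)/C) = asin(11/79) = 8.0039°
wrap1 = π − 2β = 163.9922°
wrap2 = π + 2β = 196.0078°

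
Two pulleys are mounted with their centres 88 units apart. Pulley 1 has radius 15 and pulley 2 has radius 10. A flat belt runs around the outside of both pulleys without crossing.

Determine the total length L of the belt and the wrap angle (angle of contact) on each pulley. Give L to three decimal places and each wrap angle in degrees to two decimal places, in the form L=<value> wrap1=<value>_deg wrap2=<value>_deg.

L=254.824 wrap1=186.51_deg wrap2=173.49_deg

open belt: β = asin((r2−r1)/C) = asin(-5/88) = -3.2572°
wrap1 = π − 2β = 186.5144°
wrap2 = π + 2β = 173.4856°
tangent length = C·cosβ = 87.8578
L = r1·wrap1 + r2·wrap2 + 2·C·cosβ = 15·3.2553 + 10·3.0279 + 2·87.8578 = 254.8240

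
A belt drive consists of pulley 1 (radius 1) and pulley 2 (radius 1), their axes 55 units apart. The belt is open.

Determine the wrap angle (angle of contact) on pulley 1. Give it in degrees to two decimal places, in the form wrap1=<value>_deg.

wrap1=180.00_deg

open belt: β = asin((r2−r1)/C) = asin(0/55) = 0.0000°
wrap1 = π − 2β = 180.0000°
wrap2 = π + 2β = 180.0000°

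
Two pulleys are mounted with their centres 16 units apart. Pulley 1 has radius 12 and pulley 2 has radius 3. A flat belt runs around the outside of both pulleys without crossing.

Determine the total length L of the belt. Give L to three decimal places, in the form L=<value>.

L=84.335

open belt: β = asin((r2−r1)/C) = asin(-9/16) = -34.2289°
wrap1 = π − 2β = 248.4577°
wrap2 = π + 2β = 111.5423°
tangent length = C·cosβ = 13.2288
L = r1·wrap1 + r2·wrap2 + 2·C·cosβ = 12·4.3364 + 3·1.9468 + 2·13.2288 = 84.3347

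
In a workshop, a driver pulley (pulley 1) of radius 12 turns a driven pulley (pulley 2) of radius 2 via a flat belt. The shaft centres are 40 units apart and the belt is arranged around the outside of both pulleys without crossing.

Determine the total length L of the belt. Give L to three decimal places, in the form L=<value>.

L=126.496

open belt: β = asin((r2−r1)/C) = asin(-10/40) = -14.4775°
wrap1 = π − 2β = 208.9550°
wrap2 = π + 2β = 151.0450°
tangent length = C·cosβ = 38.7298
L = r1·wrap1 + r2·wrap2 + 2·C·cosβ = 12·3.6470 + 2·2.6362 + 2·38.7298 = 126.4956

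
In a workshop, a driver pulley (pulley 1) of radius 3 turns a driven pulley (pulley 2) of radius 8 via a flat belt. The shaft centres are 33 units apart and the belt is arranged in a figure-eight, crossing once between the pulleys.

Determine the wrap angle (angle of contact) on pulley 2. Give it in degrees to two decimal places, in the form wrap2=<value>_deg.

wrap2=218.94_deg

crossed belt: β = asin((r1+r2)/C) = asin(11/33) = 19.4712°
wrap1 = wrap2 = π + 2β = 218.9424°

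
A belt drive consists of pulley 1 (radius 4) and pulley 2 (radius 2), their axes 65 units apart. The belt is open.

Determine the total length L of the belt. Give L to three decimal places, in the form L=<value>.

L=148.911

open belt: β = asin((r2−r1)/C) = asin(-2/65) = -1.7632°
wrap1 = π − 2β = 183.5265°
wrap2 = π + 2β = 176.4735°
tangent length = C·cosβ = 64.9692
L = r1·wrap1 + r2·wrap2 + 2·C·cosβ = 4·3.2031 + 2·3.0800 + 2·64.9692 = 148.9111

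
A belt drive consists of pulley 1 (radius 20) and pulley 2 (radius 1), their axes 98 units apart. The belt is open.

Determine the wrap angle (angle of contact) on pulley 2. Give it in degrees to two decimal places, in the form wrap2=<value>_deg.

wrap2=157.64_deg

open belt: β = asin((r2−r1)/C) = asin(-19/98) = -11.1792°
wrap1 = π − 2β = 202.3583°
wrap2 = π + 2β = 157.6417°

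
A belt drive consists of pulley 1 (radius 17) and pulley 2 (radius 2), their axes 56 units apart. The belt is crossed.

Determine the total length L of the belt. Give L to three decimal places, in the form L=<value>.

crossed belt: β = asin((r1+r2)/C) = asin(19/56) = 19.8334°
wrap1 = wrap2 = π + 2β = 219.6667°
tangent length = C·cosβ = 52.6783
L = (r1+r2)·wrap + 2·C·cosβ = 19·3.8339 + 2·52.6783 = 178.2008

L=178.201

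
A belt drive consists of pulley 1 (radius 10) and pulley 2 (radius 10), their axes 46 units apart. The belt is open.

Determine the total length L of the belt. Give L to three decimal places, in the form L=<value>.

open belt: β = asin((r2−r1)/C) = asin(0/46) = 0.0000°
wrap1 = π − 2β = 180.0000°
wrap2 = π + 2β = 180.0000°
tangent length = C·cosβ = 46.0000
L = r1·wrap1 + r2·wrap2 + 2·C·cosβ = 10·3.1416 + 10·3.1416 + 2·46.0000 = 154.8319

L=154.832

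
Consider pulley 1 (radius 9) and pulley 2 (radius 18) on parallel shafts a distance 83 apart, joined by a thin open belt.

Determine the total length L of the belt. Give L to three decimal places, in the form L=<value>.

L=251.800

open belt: β = asin((r2−r1)/C) = asin(9/83) = 6.2250°
wrap1 = π − 2β = 167.5499°
wrap2 = π + 2β = 192.4501°
tangent length = C·cosβ = 82.5106
L = r1·wrap1 + r2·wrap2 + 2·C·cosβ = 9·2.9243 + 18·3.3589 + 2·82.5106 = 251.7999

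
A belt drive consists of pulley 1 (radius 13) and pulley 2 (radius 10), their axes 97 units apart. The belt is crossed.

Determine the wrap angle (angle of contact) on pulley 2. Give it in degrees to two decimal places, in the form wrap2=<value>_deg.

crossed belt: β = asin((r1+r2)/C) = asin(23/97) = 13.7162°
wrap1 = wrap2 = π + 2β = 207.4325°

wrap2=207.43_deg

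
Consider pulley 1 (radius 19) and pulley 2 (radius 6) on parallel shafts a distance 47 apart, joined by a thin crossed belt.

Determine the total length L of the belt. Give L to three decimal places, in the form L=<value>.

crossed belt: β = asin((r1+r2)/C) = asin(25/47) = 32.1349°
wrap1 = wrap2 = π + 2β = 244.2699°
tangent length = C·cosβ = 39.7995
L = (r1+r2)·wrap + 2·C·cosβ = 25·4.2633 + 2·39.7995 = 186.1818

L=186.182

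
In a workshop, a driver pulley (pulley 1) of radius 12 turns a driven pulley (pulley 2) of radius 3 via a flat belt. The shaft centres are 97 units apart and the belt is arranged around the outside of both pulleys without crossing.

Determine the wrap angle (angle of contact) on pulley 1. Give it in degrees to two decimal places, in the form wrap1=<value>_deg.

open belt: β = asin((r2−r1)/C) = asin(-9/97) = -5.3238°
wrap1 = π − 2β = 190.6475°
wrap2 = π + 2β = 169.3525°

wrap1=190.65_deg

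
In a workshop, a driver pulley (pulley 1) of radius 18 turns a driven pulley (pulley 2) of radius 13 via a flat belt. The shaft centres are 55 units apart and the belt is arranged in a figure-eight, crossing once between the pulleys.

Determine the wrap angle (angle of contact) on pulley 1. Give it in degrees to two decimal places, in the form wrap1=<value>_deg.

crossed belt: β = asin((r1+r2)/C) = asin(31/55) = 34.3077°
wrap1 = wrap2 = π + 2β = 248.6153°

wrap1=248.62_deg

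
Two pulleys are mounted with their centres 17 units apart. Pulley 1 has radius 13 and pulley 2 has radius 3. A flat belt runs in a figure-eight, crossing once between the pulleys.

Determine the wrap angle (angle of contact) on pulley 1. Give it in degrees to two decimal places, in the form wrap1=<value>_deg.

wrap1=320.50_deg

crossed belt: β = asin((r1+r2)/C) = asin(16/17) = 70.2501°
wrap1 = wrap2 = π + 2β = 320.5002°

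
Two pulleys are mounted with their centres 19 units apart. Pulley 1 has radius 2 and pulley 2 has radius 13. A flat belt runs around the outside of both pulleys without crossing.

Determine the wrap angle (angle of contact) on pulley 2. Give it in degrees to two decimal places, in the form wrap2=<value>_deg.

wrap2=250.75_deg

open belt: β = asin((r2−r1)/C) = asin(11/19) = 35.3765°
wrap1 = π − 2β = 109.2469°
wrap2 = π + 2β = 250.7531°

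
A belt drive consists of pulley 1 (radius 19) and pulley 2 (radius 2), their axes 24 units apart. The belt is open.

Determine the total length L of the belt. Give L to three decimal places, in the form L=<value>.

open belt: β = asin((r2−r1)/C) = asin(-17/24) = -45.0995°
wrap1 = π − 2β = 270.1989°
wrap2 = π + 2β = 89.8011°
tangent length = C·cosβ = 16.9411
L = r1·wrap1 + r2·wrap2 + 2·C·cosβ = 19·4.7159 + 2·1.5673 + 2·16.9411 = 126.6182

L=126.618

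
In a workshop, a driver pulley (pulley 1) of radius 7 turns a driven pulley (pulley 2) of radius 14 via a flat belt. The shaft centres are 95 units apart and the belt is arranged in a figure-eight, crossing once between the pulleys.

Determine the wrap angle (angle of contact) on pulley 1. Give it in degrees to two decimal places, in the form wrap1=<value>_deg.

crossed belt: β = asin((r1+r2)/C) = asin(21/95) = 12.7709°
wrap1 = wrap2 = π + 2β = 205.5417°

wrap1=205.54_deg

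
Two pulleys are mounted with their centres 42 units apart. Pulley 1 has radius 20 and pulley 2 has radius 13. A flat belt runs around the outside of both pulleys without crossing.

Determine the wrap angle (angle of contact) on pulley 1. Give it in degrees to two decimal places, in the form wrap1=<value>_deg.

wrap1=199.19_deg

open belt: β = asin((r2−r1)/C) = asin(-7/42) = -9.5941°
wrap1 = π − 2β = 199.1881°
wrap2 = π + 2β = 160.8119°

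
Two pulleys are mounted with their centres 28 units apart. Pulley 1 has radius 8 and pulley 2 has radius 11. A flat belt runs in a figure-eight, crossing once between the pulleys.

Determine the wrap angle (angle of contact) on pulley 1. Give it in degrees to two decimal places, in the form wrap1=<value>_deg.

crossed belt: β = asin((r1+r2)/C) = asin(19/28) = 42.7321°
wrap1 = wrap2 = π + 2β = 265.4642°

wrap1=265.46_deg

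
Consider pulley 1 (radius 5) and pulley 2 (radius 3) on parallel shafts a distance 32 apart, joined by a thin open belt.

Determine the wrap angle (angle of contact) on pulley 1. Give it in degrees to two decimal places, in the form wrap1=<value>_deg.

wrap1=187.17_deg

open belt: β = asin((r2−r1)/C) = asin(-2/32) = -3.5833°
wrap1 = π − 2β = 187.1666°
wrap2 = π + 2β = 172.8334°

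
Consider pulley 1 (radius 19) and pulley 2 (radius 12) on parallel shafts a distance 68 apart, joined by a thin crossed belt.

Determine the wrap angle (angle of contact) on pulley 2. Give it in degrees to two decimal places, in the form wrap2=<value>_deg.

crossed belt: β = asin((r1+r2)/C) = asin(31/68) = 27.1217°
wrap1 = wrap2 = π + 2β = 234.2434°

wrap2=234.24_deg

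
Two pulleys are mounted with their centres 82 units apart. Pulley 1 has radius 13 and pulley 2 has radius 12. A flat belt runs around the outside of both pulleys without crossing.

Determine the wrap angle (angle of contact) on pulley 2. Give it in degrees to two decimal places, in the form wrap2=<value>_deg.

open belt: β = asin((r2−r1)/C) = asin(-1/82) = -0.6987°
wrap1 = π − 2β = 181.3975°
wrap2 = π + 2β = 178.6025°

wrap2=178.60_deg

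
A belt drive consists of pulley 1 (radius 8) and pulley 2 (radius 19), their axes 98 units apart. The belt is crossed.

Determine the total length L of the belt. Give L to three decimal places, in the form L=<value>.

crossed belt: β = asin((r1+r2)/C) = asin(27/98) = 15.9924°
wrap1 = wrap2 = π + 2β = 211.9848°
tangent length = C·cosβ = 94.2072
L = (r1+r2)·wrap + 2·C·cosβ = 27·3.6998 + 2·94.2072 = 288.3099

L=288.310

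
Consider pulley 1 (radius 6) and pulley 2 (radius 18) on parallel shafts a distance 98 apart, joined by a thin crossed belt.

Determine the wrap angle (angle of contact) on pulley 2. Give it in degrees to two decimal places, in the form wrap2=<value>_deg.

wrap2=208.35_deg

crossed belt: β = asin((r1+r2)/C) = asin(24/98) = 14.1758°
wrap1 = wrap2 = π + 2β = 208.3516°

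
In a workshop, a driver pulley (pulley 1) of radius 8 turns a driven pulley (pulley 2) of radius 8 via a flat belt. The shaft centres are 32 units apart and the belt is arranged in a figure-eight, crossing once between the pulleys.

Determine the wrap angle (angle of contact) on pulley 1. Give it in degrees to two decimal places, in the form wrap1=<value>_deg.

crossed belt: β = asin((r1+r2)/C) = asin(16/32) = 30.0000°
wrap1 = wrap2 = π + 2β = 240.0000°

wrap1=240.00_deg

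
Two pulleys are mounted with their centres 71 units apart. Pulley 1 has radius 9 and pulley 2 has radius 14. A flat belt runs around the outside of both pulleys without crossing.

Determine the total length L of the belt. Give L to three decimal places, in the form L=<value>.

open belt: β = asin((r2−r1)/C) = asin(5/71) = 4.0383°
wrap1 = π − 2β = 171.9235°
wrap2 = π + 2β = 188.0765°
tangent length = C·cosβ = 70.8237
L = r1·wrap1 + r2·wrap2 + 2·C·cosβ = 9·3.0006 + 14·3.2826 + 2·70.8237 = 214.6089

L=214.609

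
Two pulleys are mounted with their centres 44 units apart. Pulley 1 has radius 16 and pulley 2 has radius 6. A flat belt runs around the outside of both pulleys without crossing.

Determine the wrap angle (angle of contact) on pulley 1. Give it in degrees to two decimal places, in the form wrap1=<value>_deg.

wrap1=206.27_deg

open belt: β = asin((r2−r1)/C) = asin(-10/44) = -13.1366°
wrap1 = π − 2β = 206.2731°
wrap2 = π + 2β = 153.7269°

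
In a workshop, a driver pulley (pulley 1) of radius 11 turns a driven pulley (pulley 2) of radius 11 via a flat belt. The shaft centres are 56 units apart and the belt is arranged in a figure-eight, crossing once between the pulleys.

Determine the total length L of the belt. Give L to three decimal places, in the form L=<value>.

L=189.875

crossed belt: β = asin((r1+r2)/C) = asin(22/56) = 23.1324°
wrap1 = wrap2 = π + 2β = 226.2648°
tangent length = C·cosβ = 51.4976
L = (r1+r2)·wrap + 2·C·cosβ = 22·3.9491 + 2·51.4976 = 189.8746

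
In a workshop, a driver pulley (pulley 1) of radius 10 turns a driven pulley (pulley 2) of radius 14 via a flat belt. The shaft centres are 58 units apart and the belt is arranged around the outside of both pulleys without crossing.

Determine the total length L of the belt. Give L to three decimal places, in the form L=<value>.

open belt: β = asin((r2−r1)/C) = asin(4/58) = 3.9546°
wrap1 = π − 2β = 172.0909°
wrap2 = π + 2β = 187.9091°
tangent length = C·cosβ = 57.8619
L = r1·wrap1 + r2·wrap2 + 2·C·cosβ = 10·3.0036 + 14·3.2796 + 2·57.8619 = 191.6742

L=191.674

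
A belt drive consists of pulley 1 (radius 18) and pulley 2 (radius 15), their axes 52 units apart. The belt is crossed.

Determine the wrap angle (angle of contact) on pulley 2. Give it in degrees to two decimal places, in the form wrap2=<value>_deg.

crossed belt: β = asin((r1+r2)/C) = asin(33/52) = 39.3915°
wrap1 = wrap2 = π + 2β = 258.7829°

wrap2=258.78_deg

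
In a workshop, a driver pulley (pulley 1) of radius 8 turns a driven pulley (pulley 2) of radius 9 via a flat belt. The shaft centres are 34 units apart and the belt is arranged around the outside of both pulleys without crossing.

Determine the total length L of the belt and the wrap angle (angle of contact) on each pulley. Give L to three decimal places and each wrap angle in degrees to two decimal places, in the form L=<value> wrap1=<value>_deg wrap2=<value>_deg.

open belt: β = asin((r2−r1)/C) = asin(1/34) = 1.6854°
wrap1 = π − 2β = 176.6292°
wrap2 = π + 2β = 183.3708°
tangent length = C·cosβ = 33.9853
L = r1·wrap1 + r2·wrap2 + 2·C·cosβ = 8·3.0828 + 9·3.2004 + 2·33.9853 = 121.4365

L=121.436 wrap1=176.63_deg wrap2=183.37_deg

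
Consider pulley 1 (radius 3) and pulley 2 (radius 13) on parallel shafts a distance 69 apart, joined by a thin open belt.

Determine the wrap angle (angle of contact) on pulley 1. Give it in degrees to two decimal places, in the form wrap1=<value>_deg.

open belt: β = asin((r2−r1)/C) = asin(10/69) = 8.3331°
wrap1 = π − 2β = 163.3338°
wrap2 = π + 2β = 196.6662°

wrap1=163.33_deg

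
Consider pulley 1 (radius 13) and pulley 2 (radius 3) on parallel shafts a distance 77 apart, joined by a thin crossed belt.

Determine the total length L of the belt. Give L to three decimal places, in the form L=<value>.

L=207.602

crossed belt: β = asin((r1+r2)/C) = asin(16/77) = 11.9930°
wrap1 = wrap2 = π + 2β = 203.9860°
tangent length = C·cosβ = 75.3193
L = (r1+r2)·wrap + 2·C·cosβ = 16·3.5602 + 2·75.3193 = 207.6023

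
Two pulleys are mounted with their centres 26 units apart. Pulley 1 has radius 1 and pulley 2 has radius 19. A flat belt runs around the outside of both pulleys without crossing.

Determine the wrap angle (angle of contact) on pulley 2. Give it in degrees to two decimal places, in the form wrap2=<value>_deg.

open belt: β = asin((r2−r1)/C) = asin(18/26) = 43.8131°
wrap1 = π − 2β = 92.3739°
wrap2 = π + 2β = 267.6261°

wrap2=267.63_deg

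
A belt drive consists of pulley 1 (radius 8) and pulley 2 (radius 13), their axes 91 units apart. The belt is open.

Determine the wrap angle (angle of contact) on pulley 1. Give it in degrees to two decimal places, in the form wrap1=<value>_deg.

open belt: β = asin((r2−r1)/C) = asin(5/91) = 3.1497°
wrap1 = π − 2β = 173.7006°
wrap2 = π + 2β = 186.2994°

wrap1=173.70_deg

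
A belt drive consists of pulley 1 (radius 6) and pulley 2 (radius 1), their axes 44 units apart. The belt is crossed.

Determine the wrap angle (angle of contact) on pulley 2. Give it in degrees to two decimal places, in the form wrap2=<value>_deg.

wrap2=198.31_deg

crossed belt: β = asin((r1+r2)/C) = asin(7/44) = 9.1541°
wrap1 = wrap2 = π + 2β = 198.3083°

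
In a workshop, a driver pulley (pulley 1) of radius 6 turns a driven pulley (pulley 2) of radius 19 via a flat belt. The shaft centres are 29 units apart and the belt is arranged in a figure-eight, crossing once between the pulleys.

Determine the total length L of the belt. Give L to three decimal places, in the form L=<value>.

crossed belt: β = asin((r1+r2)/C) = asin(25/29) = 59.5497°
wrap1 = wrap2 = π + 2β = 299.0994°
tangent length = C·cosβ = 14.6969
L = (r1+r2)·wrap + 2·C·cosβ = 25·5.2203 + 2·14.6969 = 159.9006

L=159.901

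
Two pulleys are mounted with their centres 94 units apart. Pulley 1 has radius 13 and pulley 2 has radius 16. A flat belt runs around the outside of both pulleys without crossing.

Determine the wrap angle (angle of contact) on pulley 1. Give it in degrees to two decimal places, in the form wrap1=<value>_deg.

wrap1=176.34_deg

open belt: β = asin((r2−r1)/C) = asin(3/94) = 1.8289°
wrap1 = π − 2β = 176.3422°
wrap2 = π + 2β = 183.6578°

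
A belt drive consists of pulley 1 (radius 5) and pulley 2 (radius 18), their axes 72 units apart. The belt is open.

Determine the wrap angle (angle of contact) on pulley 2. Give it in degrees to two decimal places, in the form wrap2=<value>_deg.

wrap2=200.80_deg

open belt: β = asin((r2−r1)/C) = asin(13/72) = 10.4021°
wrap1 = π − 2β = 159.1958°
wrap2 = π + 2β = 200.8042°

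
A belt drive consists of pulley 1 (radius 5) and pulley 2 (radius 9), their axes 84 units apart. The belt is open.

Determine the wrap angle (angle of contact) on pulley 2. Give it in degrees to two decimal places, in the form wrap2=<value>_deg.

open belt: β = asin((r2−r1)/C) = asin(4/84) = 2.7294°
wrap1 = π − 2β = 174.5412°
wrap2 = π + 2β = 185.4588°

wrap2=185.46_deg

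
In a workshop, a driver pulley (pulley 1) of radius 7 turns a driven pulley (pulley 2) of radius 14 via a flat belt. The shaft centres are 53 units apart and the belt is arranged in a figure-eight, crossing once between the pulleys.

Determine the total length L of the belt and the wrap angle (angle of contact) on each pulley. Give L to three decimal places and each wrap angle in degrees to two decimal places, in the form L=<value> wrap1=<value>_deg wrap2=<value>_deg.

crossed belt: β = asin((r1+r2)/C) = asin(21/53) = 23.3425°
wrap1 = wrap2 = π + 2β = 226.6850°
tangent length = C·cosβ = 48.6621
L = (r1+r2)·wrap + 2·C·cosβ = 21·3.9564 + 2·48.6621 = 180.4086

L=180.409 wrap1=226.68_deg wrap2=226.68_deg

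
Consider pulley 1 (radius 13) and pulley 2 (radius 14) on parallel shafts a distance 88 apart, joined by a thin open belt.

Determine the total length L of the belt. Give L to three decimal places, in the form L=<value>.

open belt: β = asin((r2−r1)/C) = asin(1/88) = 0.6511°
wrap1 = π − 2β = 178.6978°
wrap2 = π + 2β = 181.3022°
tangent length = C·cosβ = 87.9943
L = r1·wrap1 + r2·wrap2 + 2·C·cosβ = 13·3.1189 + 14·3.1643 + 2·87.9943 = 260.8344

L=260.834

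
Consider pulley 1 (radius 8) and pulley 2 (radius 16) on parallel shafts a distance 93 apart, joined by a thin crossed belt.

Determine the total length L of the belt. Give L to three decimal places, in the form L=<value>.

crossed belt: β = asin((r1+r2)/C) = asin(24/93) = 14.9552°
wrap1 = wrap2 = π + 2β = 209.9105°
tangent length = C·cosβ = 89.8499
L = (r1+r2)·wrap + 2·C·cosβ = 24·3.6636 + 2·89.8499 = 267.6269

L=267.627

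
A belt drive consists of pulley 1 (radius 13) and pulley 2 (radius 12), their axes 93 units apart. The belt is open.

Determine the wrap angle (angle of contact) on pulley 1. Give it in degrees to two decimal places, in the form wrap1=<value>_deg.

open belt: β = asin((r2−r1)/C) = asin(-1/93) = -0.6161°
wrap1 = π − 2β = 181.2322°
wrap2 = π + 2β = 178.7678°

wrap1=181.23_deg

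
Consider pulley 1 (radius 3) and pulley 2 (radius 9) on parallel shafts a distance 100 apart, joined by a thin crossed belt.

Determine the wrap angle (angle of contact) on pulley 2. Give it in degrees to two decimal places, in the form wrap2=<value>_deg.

crossed belt: β = asin((r1+r2)/C) = asin(12/100) = 6.8921°
wrap1 = wrap2 = π + 2β = 193.7842°

wrap2=193.78_deg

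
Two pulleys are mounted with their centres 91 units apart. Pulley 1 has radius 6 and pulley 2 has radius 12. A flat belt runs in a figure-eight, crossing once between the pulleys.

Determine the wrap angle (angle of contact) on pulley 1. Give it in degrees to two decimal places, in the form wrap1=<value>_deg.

crossed belt: β = asin((r1+r2)/C) = asin(18/91) = 11.4085°
wrap1 = wrap2 = π + 2β = 202.8169°

wrap1=202.82_deg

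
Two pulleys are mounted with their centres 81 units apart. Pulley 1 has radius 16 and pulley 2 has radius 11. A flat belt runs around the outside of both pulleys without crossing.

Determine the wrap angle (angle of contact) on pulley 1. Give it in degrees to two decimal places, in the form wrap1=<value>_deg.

open belt: β = asin((r2−r1)/C) = asin(-5/81) = -3.5390°
wrap1 = π − 2β = 187.0781°
wrap2 = π + 2β = 172.9219°

wrap1=187.08_deg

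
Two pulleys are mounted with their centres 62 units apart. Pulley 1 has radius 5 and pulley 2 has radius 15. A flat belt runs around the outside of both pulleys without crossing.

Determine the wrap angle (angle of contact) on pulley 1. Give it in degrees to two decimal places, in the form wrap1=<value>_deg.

open belt: β = asin((r2−r1)/C) = asin(10/62) = 9.2818°
wrap1 = π − 2β = 161.4364°
wrap2 = π + 2β = 198.5636°

wrap1=161.44_deg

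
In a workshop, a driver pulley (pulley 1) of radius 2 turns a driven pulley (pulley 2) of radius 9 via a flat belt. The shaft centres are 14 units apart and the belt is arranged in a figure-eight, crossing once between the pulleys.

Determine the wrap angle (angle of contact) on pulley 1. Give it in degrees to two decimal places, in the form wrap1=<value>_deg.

wrap1=283.57_deg

crossed belt: β = asin((r1+r2)/C) = asin(11/14) = 51.7868°
wrap1 = wrap2 = π + 2β = 283.5736°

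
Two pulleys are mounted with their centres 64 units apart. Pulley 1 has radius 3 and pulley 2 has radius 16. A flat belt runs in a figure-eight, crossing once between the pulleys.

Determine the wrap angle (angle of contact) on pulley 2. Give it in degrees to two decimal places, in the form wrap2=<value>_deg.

wrap2=214.54_deg

crossed belt: β = asin((r1+r2)/C) = asin(19/64) = 17.2700°
wrap1 = wrap2 = π + 2β = 214.5400°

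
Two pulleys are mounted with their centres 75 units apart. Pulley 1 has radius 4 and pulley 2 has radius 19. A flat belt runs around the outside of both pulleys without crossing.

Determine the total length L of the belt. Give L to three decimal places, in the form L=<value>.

L=225.267

open belt: β = asin((r2−r1)/C) = asin(15/75) = 11.5370°
wrap1 = π − 2β = 156.9261°
wrap2 = π + 2β = 203.0739°
tangent length = C·cosβ = 73.4847
L = r1·wrap1 + r2·wrap2 + 2·C·cosβ = 4·2.7389 + 19·3.5443 + 2·73.4847 = 225.2668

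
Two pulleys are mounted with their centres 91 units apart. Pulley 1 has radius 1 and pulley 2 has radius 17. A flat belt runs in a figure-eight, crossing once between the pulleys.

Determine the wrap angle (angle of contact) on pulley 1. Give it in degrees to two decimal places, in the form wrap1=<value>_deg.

wrap1=202.82_deg

crossed belt: β = asin((r1+r2)/C) = asin(18/91) = 11.4085°
wrap1 = wrap2 = π + 2β = 202.8169°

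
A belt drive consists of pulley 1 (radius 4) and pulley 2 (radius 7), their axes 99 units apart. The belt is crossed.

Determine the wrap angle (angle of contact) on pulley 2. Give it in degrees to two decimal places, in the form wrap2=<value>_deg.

wrap2=192.76_deg

crossed belt: β = asin((r1+r2)/C) = asin(11/99) = 6.3794°
wrap1 = wrap2 = π + 2β = 192.7587°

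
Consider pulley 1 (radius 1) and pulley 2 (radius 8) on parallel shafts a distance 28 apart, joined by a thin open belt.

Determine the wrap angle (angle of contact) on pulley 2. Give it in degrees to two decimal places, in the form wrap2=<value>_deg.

open belt: β = asin((r2−r1)/C) = asin(7/28) = 14.4775°
wrap1 = π − 2β = 151.0450°
wrap2 = π + 2β = 208.9550°

wrap2=208.96_deg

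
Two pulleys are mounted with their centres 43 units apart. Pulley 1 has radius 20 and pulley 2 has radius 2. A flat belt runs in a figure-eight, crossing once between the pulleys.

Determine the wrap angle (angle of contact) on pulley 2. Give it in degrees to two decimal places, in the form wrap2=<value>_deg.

crossed belt: β = asin((r1+r2)/C) = asin(22/43) = 30.7723°
wrap1 = wrap2 = π + 2β = 241.5446°

wrap2=241.54_deg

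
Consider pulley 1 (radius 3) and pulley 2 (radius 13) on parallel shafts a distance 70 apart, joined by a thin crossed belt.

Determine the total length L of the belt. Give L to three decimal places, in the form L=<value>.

L=193.939

crossed belt: β = asin((r1+r2)/C) = asin(16/70) = 13.2130°
wrap1 = wrap2 = π + 2β = 206.4260°
tangent length = C·cosβ = 68.1469
L = (r1+r2)·wrap + 2·C·cosβ = 16·3.6028 + 2·68.1469 = 193.9388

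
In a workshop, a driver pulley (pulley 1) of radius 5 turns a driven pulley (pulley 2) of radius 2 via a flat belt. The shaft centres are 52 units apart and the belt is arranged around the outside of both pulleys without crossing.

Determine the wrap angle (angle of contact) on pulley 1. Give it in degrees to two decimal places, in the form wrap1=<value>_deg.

wrap1=186.61_deg

open belt: β = asin((r2−r1)/C) = asin(-3/52) = -3.3074°
wrap1 = π − 2β = 186.6147°
wrap2 = π + 2β = 173.3853°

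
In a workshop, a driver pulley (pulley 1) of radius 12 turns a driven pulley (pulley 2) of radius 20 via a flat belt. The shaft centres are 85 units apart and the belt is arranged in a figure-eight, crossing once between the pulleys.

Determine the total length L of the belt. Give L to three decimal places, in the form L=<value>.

L=282.727

crossed belt: β = asin((r1+r2)/C) = asin(32/85) = 22.1152°
wrap1 = wrap2 = π + 2β = 224.2305°
tangent length = C·cosβ = 78.7464
L = (r1+r2)·wrap + 2·C·cosβ = 32·3.9136 + 2·78.7464 = 282.7268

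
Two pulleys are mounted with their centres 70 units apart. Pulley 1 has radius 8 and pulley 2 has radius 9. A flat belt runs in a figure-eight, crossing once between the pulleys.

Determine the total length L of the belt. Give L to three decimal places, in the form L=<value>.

L=197.556

crossed belt: β = asin((r1+r2)/C) = asin(17/70) = 14.0552°
wrap1 = wrap2 = π + 2β = 208.1105°
tangent length = C·cosβ = 67.9043
L = (r1+r2)·wrap + 2·C·cosβ = 17·3.6322 + 2·67.9043 = 197.5563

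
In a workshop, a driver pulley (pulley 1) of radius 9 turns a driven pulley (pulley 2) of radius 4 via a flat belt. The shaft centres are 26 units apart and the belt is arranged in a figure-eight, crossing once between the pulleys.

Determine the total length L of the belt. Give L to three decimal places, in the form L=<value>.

crossed belt: β = asin((r1+r2)/C) = asin(13/26) = 30.0000°
wrap1 = wrap2 = π + 2β = 240.0000°
tangent length = C·cosβ = 22.5167
L = (r1+r2)·wrap + 2·C·cosβ = 13·4.1888 + 2·22.5167 = 99.4876

L=99.488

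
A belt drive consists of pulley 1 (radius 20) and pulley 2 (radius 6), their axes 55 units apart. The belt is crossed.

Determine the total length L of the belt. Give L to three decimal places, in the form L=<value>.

L=204.218

crossed belt: β = asin((r1+r2)/C) = asin(26/55) = 28.2115°
wrap1 = wrap2 = π + 2β = 236.4230°
tangent length = C·cosβ = 48.4665
L = (r1+r2)·wrap + 2·C·cosβ = 26·4.1264 + 2·48.4665 = 204.2183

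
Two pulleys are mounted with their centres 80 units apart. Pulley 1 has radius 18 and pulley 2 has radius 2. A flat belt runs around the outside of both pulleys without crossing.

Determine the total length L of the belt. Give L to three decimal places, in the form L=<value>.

L=226.043

open belt: β = asin((r2−r1)/C) = asin(-16/80) = -11.5370°
wrap1 = π − 2β = 203.0739°
wrap2 = π + 2β = 156.9261°
tangent length = C·cosβ = 78.3837
L = r1·wrap1 + r2·wrap2 + 2·C·cosβ = 18·3.5443 + 2·2.7389 + 2·78.3837 = 226.0427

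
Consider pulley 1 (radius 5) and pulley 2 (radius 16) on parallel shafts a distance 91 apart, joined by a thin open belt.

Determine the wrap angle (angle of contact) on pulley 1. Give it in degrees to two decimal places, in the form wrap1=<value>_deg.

wrap1=166.11_deg

open belt: β = asin((r2−r1)/C) = asin(11/91) = 6.9428°
wrap1 = π − 2β = 166.1143°
wrap2 = π + 2β = 193.8857°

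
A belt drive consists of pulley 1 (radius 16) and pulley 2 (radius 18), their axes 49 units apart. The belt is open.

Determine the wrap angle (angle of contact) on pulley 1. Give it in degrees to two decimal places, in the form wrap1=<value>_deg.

open belt: β = asin((r2−r1)/C) = asin(2/49) = 2.3393°
wrap1 = π − 2β = 175.3215°
wrap2 = π + 2β = 184.6785°

wrap1=175.32_deg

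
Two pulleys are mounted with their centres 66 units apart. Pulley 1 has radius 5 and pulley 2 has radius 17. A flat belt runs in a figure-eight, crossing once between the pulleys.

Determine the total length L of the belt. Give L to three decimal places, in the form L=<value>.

crossed belt: β = asin((r1+r2)/C) = asin(22/66) = 19.4712°
wrap1 = wrap2 = π + 2β = 218.9424°
tangent length = C·cosβ = 62.2254
L = (r1+r2)·wrap + 2·C·cosβ = 22·3.8213 + 2·62.2254 = 208.5187

L=208.519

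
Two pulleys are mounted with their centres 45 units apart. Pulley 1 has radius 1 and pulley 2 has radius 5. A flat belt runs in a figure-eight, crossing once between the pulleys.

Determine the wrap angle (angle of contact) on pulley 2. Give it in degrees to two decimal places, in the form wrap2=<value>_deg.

crossed belt: β = asin((r1+r2)/C) = asin(6/45) = 7.6623°
wrap1 = wrap2 = π + 2β = 195.3245°

wrap2=195.32_deg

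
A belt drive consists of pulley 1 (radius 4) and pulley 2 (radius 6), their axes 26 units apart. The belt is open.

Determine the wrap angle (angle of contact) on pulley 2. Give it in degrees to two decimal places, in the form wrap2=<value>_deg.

wrap2=188.82_deg

open belt: β = asin((r2−r1)/C) = asin(2/26) = 4.4117°
wrap1 = π − 2β = 171.1765°
wrap2 = π + 2β = 188.8235°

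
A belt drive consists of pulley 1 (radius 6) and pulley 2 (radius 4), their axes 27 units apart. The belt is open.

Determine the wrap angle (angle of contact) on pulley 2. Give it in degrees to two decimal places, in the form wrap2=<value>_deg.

wrap2=171.50_deg

open belt: β = asin((r2−r1)/C) = asin(-2/27) = -4.2480°
wrap1 = π − 2β = 188.4960°
wrap2 = π + 2β = 171.5040°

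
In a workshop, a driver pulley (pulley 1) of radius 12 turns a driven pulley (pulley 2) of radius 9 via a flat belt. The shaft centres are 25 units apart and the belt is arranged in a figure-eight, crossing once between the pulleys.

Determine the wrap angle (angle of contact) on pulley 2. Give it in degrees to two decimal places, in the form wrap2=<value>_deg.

crossed belt: β = asin((r1+r2)/C) = asin(21/25) = 57.1401°
wrap1 = wrap2 = π + 2β = 294.2802°

wrap2=294.28_deg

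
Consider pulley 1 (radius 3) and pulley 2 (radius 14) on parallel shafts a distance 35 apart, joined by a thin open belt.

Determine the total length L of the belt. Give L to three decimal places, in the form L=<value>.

L=126.894

open belt: β = asin((r2−r1)/C) = asin(11/35) = 18.3177°
wrap1 = π − 2β = 143.3646°
wrap2 = π + 2β = 216.6354°
tangent length = C·cosβ = 33.2265
L = r1·wrap1 + r2·wrap2 + 2·C·cosβ = 3·2.5022 + 14·3.7810 + 2·33.2265 = 126.8936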